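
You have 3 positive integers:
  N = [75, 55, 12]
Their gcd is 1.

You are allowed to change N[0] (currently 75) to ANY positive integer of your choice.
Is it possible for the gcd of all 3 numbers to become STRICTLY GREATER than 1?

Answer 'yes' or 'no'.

Current gcd = 1
gcd of all OTHER numbers (without N[0]=75): gcd([55, 12]) = 1
The new gcd after any change is gcd(1, new_value).
This can be at most 1.
Since 1 = old gcd 1, the gcd can only stay the same or decrease.

Answer: no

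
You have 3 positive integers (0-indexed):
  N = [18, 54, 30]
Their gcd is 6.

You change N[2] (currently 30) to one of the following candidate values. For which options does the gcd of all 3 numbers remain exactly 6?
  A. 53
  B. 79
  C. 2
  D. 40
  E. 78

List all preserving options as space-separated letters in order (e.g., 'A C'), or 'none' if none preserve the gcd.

Answer: E

Derivation:
Old gcd = 6; gcd of others (without N[2]) = 18
New gcd for candidate v: gcd(18, v). Preserves old gcd iff gcd(18, v) = 6.
  Option A: v=53, gcd(18,53)=1 -> changes
  Option B: v=79, gcd(18,79)=1 -> changes
  Option C: v=2, gcd(18,2)=2 -> changes
  Option D: v=40, gcd(18,40)=2 -> changes
  Option E: v=78, gcd(18,78)=6 -> preserves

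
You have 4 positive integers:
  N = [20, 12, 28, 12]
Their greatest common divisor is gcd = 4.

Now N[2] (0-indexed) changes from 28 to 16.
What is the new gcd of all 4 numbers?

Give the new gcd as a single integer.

Answer: 4

Derivation:
Numbers: [20, 12, 28, 12], gcd = 4
Change: index 2, 28 -> 16
gcd of the OTHER numbers (without index 2): gcd([20, 12, 12]) = 4
New gcd = gcd(g_others, new_val) = gcd(4, 16) = 4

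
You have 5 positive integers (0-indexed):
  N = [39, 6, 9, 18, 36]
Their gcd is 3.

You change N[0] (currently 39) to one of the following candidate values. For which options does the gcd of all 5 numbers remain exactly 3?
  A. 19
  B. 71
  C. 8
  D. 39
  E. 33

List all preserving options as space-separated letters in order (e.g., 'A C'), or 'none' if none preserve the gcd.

Answer: D E

Derivation:
Old gcd = 3; gcd of others (without N[0]) = 3
New gcd for candidate v: gcd(3, v). Preserves old gcd iff gcd(3, v) = 3.
  Option A: v=19, gcd(3,19)=1 -> changes
  Option B: v=71, gcd(3,71)=1 -> changes
  Option C: v=8, gcd(3,8)=1 -> changes
  Option D: v=39, gcd(3,39)=3 -> preserves
  Option E: v=33, gcd(3,33)=3 -> preserves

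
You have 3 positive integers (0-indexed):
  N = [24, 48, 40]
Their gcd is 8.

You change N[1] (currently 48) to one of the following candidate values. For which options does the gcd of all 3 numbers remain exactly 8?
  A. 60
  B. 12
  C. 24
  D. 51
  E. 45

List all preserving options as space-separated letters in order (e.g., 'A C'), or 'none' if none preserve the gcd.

Answer: C

Derivation:
Old gcd = 8; gcd of others (without N[1]) = 8
New gcd for candidate v: gcd(8, v). Preserves old gcd iff gcd(8, v) = 8.
  Option A: v=60, gcd(8,60)=4 -> changes
  Option B: v=12, gcd(8,12)=4 -> changes
  Option C: v=24, gcd(8,24)=8 -> preserves
  Option D: v=51, gcd(8,51)=1 -> changes
  Option E: v=45, gcd(8,45)=1 -> changes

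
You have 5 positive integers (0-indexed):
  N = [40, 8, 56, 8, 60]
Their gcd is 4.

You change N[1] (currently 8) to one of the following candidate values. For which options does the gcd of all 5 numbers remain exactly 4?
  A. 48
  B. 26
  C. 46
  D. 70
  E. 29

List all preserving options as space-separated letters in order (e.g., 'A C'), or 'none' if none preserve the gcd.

Old gcd = 4; gcd of others (without N[1]) = 4
New gcd for candidate v: gcd(4, v). Preserves old gcd iff gcd(4, v) = 4.
  Option A: v=48, gcd(4,48)=4 -> preserves
  Option B: v=26, gcd(4,26)=2 -> changes
  Option C: v=46, gcd(4,46)=2 -> changes
  Option D: v=70, gcd(4,70)=2 -> changes
  Option E: v=29, gcd(4,29)=1 -> changes

Answer: A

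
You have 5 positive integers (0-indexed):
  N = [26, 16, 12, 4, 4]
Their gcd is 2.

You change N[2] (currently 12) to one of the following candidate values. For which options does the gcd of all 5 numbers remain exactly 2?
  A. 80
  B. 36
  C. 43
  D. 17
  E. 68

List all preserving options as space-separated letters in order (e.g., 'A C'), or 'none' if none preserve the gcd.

Old gcd = 2; gcd of others (without N[2]) = 2
New gcd for candidate v: gcd(2, v). Preserves old gcd iff gcd(2, v) = 2.
  Option A: v=80, gcd(2,80)=2 -> preserves
  Option B: v=36, gcd(2,36)=2 -> preserves
  Option C: v=43, gcd(2,43)=1 -> changes
  Option D: v=17, gcd(2,17)=1 -> changes
  Option E: v=68, gcd(2,68)=2 -> preserves

Answer: A B E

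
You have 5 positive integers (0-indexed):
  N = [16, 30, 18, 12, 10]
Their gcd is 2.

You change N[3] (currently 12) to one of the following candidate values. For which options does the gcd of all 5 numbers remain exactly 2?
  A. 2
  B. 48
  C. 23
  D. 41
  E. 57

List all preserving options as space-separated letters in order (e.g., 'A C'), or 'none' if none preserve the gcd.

Answer: A B

Derivation:
Old gcd = 2; gcd of others (without N[3]) = 2
New gcd for candidate v: gcd(2, v). Preserves old gcd iff gcd(2, v) = 2.
  Option A: v=2, gcd(2,2)=2 -> preserves
  Option B: v=48, gcd(2,48)=2 -> preserves
  Option C: v=23, gcd(2,23)=1 -> changes
  Option D: v=41, gcd(2,41)=1 -> changes
  Option E: v=57, gcd(2,57)=1 -> changes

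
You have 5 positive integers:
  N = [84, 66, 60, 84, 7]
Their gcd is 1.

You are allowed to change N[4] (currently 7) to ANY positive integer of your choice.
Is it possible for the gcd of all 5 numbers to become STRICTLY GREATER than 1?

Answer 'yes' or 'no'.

Answer: yes

Derivation:
Current gcd = 1
gcd of all OTHER numbers (without N[4]=7): gcd([84, 66, 60, 84]) = 6
The new gcd after any change is gcd(6, new_value).
This can be at most 6.
Since 6 > old gcd 1, the gcd CAN increase (e.g., set N[4] = 6).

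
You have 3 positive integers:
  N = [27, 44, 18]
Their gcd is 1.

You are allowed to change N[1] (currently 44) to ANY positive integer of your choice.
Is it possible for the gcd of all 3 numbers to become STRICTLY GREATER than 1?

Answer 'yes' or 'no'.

Answer: yes

Derivation:
Current gcd = 1
gcd of all OTHER numbers (without N[1]=44): gcd([27, 18]) = 9
The new gcd after any change is gcd(9, new_value).
This can be at most 9.
Since 9 > old gcd 1, the gcd CAN increase (e.g., set N[1] = 9).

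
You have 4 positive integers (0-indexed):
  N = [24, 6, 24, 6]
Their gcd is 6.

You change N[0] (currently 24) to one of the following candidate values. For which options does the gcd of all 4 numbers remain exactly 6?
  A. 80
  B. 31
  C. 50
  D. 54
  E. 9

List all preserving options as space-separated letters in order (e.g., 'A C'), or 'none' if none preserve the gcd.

Old gcd = 6; gcd of others (without N[0]) = 6
New gcd for candidate v: gcd(6, v). Preserves old gcd iff gcd(6, v) = 6.
  Option A: v=80, gcd(6,80)=2 -> changes
  Option B: v=31, gcd(6,31)=1 -> changes
  Option C: v=50, gcd(6,50)=2 -> changes
  Option D: v=54, gcd(6,54)=6 -> preserves
  Option E: v=9, gcd(6,9)=3 -> changes

Answer: D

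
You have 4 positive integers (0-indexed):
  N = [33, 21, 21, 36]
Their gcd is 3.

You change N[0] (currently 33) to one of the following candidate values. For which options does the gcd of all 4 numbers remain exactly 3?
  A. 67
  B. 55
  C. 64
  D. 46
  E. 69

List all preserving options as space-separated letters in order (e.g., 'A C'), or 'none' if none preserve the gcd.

Answer: E

Derivation:
Old gcd = 3; gcd of others (without N[0]) = 3
New gcd for candidate v: gcd(3, v). Preserves old gcd iff gcd(3, v) = 3.
  Option A: v=67, gcd(3,67)=1 -> changes
  Option B: v=55, gcd(3,55)=1 -> changes
  Option C: v=64, gcd(3,64)=1 -> changes
  Option D: v=46, gcd(3,46)=1 -> changes
  Option E: v=69, gcd(3,69)=3 -> preserves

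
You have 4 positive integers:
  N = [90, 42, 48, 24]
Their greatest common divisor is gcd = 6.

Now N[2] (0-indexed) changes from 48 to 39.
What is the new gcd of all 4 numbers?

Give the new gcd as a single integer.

Numbers: [90, 42, 48, 24], gcd = 6
Change: index 2, 48 -> 39
gcd of the OTHER numbers (without index 2): gcd([90, 42, 24]) = 6
New gcd = gcd(g_others, new_val) = gcd(6, 39) = 3

Answer: 3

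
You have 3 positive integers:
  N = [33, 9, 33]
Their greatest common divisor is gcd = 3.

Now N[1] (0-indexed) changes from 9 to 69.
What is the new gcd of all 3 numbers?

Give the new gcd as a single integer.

Answer: 3

Derivation:
Numbers: [33, 9, 33], gcd = 3
Change: index 1, 9 -> 69
gcd of the OTHER numbers (without index 1): gcd([33, 33]) = 33
New gcd = gcd(g_others, new_val) = gcd(33, 69) = 3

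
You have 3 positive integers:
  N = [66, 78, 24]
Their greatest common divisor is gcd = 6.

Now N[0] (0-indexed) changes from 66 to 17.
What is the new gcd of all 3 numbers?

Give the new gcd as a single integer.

Answer: 1

Derivation:
Numbers: [66, 78, 24], gcd = 6
Change: index 0, 66 -> 17
gcd of the OTHER numbers (without index 0): gcd([78, 24]) = 6
New gcd = gcd(g_others, new_val) = gcd(6, 17) = 1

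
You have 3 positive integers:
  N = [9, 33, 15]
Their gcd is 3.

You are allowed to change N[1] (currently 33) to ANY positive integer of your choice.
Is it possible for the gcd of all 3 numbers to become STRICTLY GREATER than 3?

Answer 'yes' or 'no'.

Current gcd = 3
gcd of all OTHER numbers (without N[1]=33): gcd([9, 15]) = 3
The new gcd after any change is gcd(3, new_value).
This can be at most 3.
Since 3 = old gcd 3, the gcd can only stay the same or decrease.

Answer: no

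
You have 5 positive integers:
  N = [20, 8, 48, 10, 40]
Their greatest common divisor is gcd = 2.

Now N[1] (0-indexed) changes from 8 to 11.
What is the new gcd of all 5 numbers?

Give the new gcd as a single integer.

Numbers: [20, 8, 48, 10, 40], gcd = 2
Change: index 1, 8 -> 11
gcd of the OTHER numbers (without index 1): gcd([20, 48, 10, 40]) = 2
New gcd = gcd(g_others, new_val) = gcd(2, 11) = 1

Answer: 1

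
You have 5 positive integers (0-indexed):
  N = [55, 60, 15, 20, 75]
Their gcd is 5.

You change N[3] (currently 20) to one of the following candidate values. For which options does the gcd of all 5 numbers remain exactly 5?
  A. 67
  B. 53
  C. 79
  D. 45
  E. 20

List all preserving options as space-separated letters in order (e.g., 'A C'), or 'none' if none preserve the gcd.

Old gcd = 5; gcd of others (without N[3]) = 5
New gcd for candidate v: gcd(5, v). Preserves old gcd iff gcd(5, v) = 5.
  Option A: v=67, gcd(5,67)=1 -> changes
  Option B: v=53, gcd(5,53)=1 -> changes
  Option C: v=79, gcd(5,79)=1 -> changes
  Option D: v=45, gcd(5,45)=5 -> preserves
  Option E: v=20, gcd(5,20)=5 -> preserves

Answer: D E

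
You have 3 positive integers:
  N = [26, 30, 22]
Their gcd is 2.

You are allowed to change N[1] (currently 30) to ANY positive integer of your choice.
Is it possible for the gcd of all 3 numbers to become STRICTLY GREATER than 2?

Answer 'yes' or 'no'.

Answer: no

Derivation:
Current gcd = 2
gcd of all OTHER numbers (without N[1]=30): gcd([26, 22]) = 2
The new gcd after any change is gcd(2, new_value).
This can be at most 2.
Since 2 = old gcd 2, the gcd can only stay the same or decrease.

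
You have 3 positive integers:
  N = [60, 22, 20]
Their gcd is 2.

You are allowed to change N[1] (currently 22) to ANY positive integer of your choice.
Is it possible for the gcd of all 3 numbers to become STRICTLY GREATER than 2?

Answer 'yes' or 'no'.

Current gcd = 2
gcd of all OTHER numbers (without N[1]=22): gcd([60, 20]) = 20
The new gcd after any change is gcd(20, new_value).
This can be at most 20.
Since 20 > old gcd 2, the gcd CAN increase (e.g., set N[1] = 20).

Answer: yes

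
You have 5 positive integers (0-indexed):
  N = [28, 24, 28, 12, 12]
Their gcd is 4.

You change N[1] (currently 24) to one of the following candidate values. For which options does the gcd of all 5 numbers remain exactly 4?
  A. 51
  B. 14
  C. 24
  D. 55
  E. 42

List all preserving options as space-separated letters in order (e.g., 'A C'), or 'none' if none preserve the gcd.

Old gcd = 4; gcd of others (without N[1]) = 4
New gcd for candidate v: gcd(4, v). Preserves old gcd iff gcd(4, v) = 4.
  Option A: v=51, gcd(4,51)=1 -> changes
  Option B: v=14, gcd(4,14)=2 -> changes
  Option C: v=24, gcd(4,24)=4 -> preserves
  Option D: v=55, gcd(4,55)=1 -> changes
  Option E: v=42, gcd(4,42)=2 -> changes

Answer: C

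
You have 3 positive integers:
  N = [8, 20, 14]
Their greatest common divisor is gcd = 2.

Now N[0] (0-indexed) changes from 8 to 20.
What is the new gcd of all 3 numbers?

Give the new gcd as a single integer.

Numbers: [8, 20, 14], gcd = 2
Change: index 0, 8 -> 20
gcd of the OTHER numbers (without index 0): gcd([20, 14]) = 2
New gcd = gcd(g_others, new_val) = gcd(2, 20) = 2

Answer: 2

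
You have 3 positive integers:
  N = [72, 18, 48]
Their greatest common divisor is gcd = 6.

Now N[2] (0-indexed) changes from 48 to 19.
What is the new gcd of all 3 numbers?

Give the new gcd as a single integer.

Numbers: [72, 18, 48], gcd = 6
Change: index 2, 48 -> 19
gcd of the OTHER numbers (without index 2): gcd([72, 18]) = 18
New gcd = gcd(g_others, new_val) = gcd(18, 19) = 1

Answer: 1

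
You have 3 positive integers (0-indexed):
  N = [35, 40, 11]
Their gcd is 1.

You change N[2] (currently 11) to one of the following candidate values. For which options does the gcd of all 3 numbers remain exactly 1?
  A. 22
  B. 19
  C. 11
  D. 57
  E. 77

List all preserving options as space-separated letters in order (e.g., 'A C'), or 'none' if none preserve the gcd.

Answer: A B C D E

Derivation:
Old gcd = 1; gcd of others (without N[2]) = 5
New gcd for candidate v: gcd(5, v). Preserves old gcd iff gcd(5, v) = 1.
  Option A: v=22, gcd(5,22)=1 -> preserves
  Option B: v=19, gcd(5,19)=1 -> preserves
  Option C: v=11, gcd(5,11)=1 -> preserves
  Option D: v=57, gcd(5,57)=1 -> preserves
  Option E: v=77, gcd(5,77)=1 -> preserves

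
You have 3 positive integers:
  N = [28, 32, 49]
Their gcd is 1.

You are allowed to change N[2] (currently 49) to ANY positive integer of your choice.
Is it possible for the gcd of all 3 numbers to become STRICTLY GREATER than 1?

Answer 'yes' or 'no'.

Answer: yes

Derivation:
Current gcd = 1
gcd of all OTHER numbers (without N[2]=49): gcd([28, 32]) = 4
The new gcd after any change is gcd(4, new_value).
This can be at most 4.
Since 4 > old gcd 1, the gcd CAN increase (e.g., set N[2] = 4).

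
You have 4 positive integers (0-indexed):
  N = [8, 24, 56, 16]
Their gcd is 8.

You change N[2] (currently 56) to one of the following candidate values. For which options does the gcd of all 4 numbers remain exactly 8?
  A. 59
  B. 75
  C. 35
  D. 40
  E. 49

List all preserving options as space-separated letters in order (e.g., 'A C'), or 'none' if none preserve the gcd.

Old gcd = 8; gcd of others (without N[2]) = 8
New gcd for candidate v: gcd(8, v). Preserves old gcd iff gcd(8, v) = 8.
  Option A: v=59, gcd(8,59)=1 -> changes
  Option B: v=75, gcd(8,75)=1 -> changes
  Option C: v=35, gcd(8,35)=1 -> changes
  Option D: v=40, gcd(8,40)=8 -> preserves
  Option E: v=49, gcd(8,49)=1 -> changes

Answer: D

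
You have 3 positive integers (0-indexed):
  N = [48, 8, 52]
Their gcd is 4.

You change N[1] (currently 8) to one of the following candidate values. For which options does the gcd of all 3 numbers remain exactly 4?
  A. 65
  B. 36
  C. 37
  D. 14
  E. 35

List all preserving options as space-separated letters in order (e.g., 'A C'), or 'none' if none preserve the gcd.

Old gcd = 4; gcd of others (without N[1]) = 4
New gcd for candidate v: gcd(4, v). Preserves old gcd iff gcd(4, v) = 4.
  Option A: v=65, gcd(4,65)=1 -> changes
  Option B: v=36, gcd(4,36)=4 -> preserves
  Option C: v=37, gcd(4,37)=1 -> changes
  Option D: v=14, gcd(4,14)=2 -> changes
  Option E: v=35, gcd(4,35)=1 -> changes

Answer: B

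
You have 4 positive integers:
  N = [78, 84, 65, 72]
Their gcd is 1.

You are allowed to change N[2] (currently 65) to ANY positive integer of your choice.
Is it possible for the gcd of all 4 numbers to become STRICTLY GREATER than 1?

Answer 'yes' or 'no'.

Answer: yes

Derivation:
Current gcd = 1
gcd of all OTHER numbers (without N[2]=65): gcd([78, 84, 72]) = 6
The new gcd after any change is gcd(6, new_value).
This can be at most 6.
Since 6 > old gcd 1, the gcd CAN increase (e.g., set N[2] = 6).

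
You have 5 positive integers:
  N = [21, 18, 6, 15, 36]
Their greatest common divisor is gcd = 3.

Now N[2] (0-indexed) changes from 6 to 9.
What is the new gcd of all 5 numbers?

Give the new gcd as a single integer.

Numbers: [21, 18, 6, 15, 36], gcd = 3
Change: index 2, 6 -> 9
gcd of the OTHER numbers (without index 2): gcd([21, 18, 15, 36]) = 3
New gcd = gcd(g_others, new_val) = gcd(3, 9) = 3

Answer: 3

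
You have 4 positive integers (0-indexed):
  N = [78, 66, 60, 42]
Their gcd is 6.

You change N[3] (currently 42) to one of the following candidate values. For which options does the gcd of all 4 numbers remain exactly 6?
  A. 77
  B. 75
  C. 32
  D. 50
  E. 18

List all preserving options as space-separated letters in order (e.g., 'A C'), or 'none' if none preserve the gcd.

Old gcd = 6; gcd of others (without N[3]) = 6
New gcd for candidate v: gcd(6, v). Preserves old gcd iff gcd(6, v) = 6.
  Option A: v=77, gcd(6,77)=1 -> changes
  Option B: v=75, gcd(6,75)=3 -> changes
  Option C: v=32, gcd(6,32)=2 -> changes
  Option D: v=50, gcd(6,50)=2 -> changes
  Option E: v=18, gcd(6,18)=6 -> preserves

Answer: E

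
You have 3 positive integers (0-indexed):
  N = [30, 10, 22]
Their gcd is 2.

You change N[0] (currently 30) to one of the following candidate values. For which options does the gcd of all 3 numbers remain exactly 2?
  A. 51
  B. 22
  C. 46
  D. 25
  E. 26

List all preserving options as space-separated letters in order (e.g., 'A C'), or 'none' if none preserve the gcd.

Answer: B C E

Derivation:
Old gcd = 2; gcd of others (without N[0]) = 2
New gcd for candidate v: gcd(2, v). Preserves old gcd iff gcd(2, v) = 2.
  Option A: v=51, gcd(2,51)=1 -> changes
  Option B: v=22, gcd(2,22)=2 -> preserves
  Option C: v=46, gcd(2,46)=2 -> preserves
  Option D: v=25, gcd(2,25)=1 -> changes
  Option E: v=26, gcd(2,26)=2 -> preserves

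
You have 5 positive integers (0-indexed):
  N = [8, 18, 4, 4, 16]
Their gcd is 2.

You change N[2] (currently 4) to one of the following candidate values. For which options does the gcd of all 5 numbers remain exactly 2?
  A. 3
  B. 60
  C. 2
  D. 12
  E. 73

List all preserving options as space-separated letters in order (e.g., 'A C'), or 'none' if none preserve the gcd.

Old gcd = 2; gcd of others (without N[2]) = 2
New gcd for candidate v: gcd(2, v). Preserves old gcd iff gcd(2, v) = 2.
  Option A: v=3, gcd(2,3)=1 -> changes
  Option B: v=60, gcd(2,60)=2 -> preserves
  Option C: v=2, gcd(2,2)=2 -> preserves
  Option D: v=12, gcd(2,12)=2 -> preserves
  Option E: v=73, gcd(2,73)=1 -> changes

Answer: B C D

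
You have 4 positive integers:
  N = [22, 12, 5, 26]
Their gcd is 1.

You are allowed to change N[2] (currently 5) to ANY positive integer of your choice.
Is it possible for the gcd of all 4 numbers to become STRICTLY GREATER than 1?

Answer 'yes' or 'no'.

Current gcd = 1
gcd of all OTHER numbers (without N[2]=5): gcd([22, 12, 26]) = 2
The new gcd after any change is gcd(2, new_value).
This can be at most 2.
Since 2 > old gcd 1, the gcd CAN increase (e.g., set N[2] = 2).

Answer: yes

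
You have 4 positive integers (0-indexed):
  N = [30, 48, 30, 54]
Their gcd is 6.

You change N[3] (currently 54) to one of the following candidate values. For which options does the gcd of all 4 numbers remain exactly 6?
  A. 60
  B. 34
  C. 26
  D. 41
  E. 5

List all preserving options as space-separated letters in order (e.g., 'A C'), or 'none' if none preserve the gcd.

Old gcd = 6; gcd of others (without N[3]) = 6
New gcd for candidate v: gcd(6, v). Preserves old gcd iff gcd(6, v) = 6.
  Option A: v=60, gcd(6,60)=6 -> preserves
  Option B: v=34, gcd(6,34)=2 -> changes
  Option C: v=26, gcd(6,26)=2 -> changes
  Option D: v=41, gcd(6,41)=1 -> changes
  Option E: v=5, gcd(6,5)=1 -> changes

Answer: A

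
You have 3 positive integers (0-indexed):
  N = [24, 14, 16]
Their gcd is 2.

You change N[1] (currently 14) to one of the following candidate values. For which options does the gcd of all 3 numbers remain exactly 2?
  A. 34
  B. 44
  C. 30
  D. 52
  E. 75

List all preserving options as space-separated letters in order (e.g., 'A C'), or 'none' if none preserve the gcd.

Old gcd = 2; gcd of others (without N[1]) = 8
New gcd for candidate v: gcd(8, v). Preserves old gcd iff gcd(8, v) = 2.
  Option A: v=34, gcd(8,34)=2 -> preserves
  Option B: v=44, gcd(8,44)=4 -> changes
  Option C: v=30, gcd(8,30)=2 -> preserves
  Option D: v=52, gcd(8,52)=4 -> changes
  Option E: v=75, gcd(8,75)=1 -> changes

Answer: A C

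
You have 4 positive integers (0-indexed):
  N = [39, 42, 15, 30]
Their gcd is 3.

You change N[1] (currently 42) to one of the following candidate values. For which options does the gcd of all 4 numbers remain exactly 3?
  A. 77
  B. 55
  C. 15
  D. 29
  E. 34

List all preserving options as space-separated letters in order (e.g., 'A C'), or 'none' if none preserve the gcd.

Old gcd = 3; gcd of others (without N[1]) = 3
New gcd for candidate v: gcd(3, v). Preserves old gcd iff gcd(3, v) = 3.
  Option A: v=77, gcd(3,77)=1 -> changes
  Option B: v=55, gcd(3,55)=1 -> changes
  Option C: v=15, gcd(3,15)=3 -> preserves
  Option D: v=29, gcd(3,29)=1 -> changes
  Option E: v=34, gcd(3,34)=1 -> changes

Answer: C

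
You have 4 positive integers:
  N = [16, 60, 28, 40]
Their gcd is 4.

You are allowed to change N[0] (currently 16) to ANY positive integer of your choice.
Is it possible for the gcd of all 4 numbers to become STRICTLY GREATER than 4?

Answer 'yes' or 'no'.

Answer: no

Derivation:
Current gcd = 4
gcd of all OTHER numbers (without N[0]=16): gcd([60, 28, 40]) = 4
The new gcd after any change is gcd(4, new_value).
This can be at most 4.
Since 4 = old gcd 4, the gcd can only stay the same or decrease.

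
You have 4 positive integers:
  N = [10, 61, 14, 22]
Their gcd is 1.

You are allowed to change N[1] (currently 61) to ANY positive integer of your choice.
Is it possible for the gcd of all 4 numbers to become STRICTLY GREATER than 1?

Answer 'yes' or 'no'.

Answer: yes

Derivation:
Current gcd = 1
gcd of all OTHER numbers (without N[1]=61): gcd([10, 14, 22]) = 2
The new gcd after any change is gcd(2, new_value).
This can be at most 2.
Since 2 > old gcd 1, the gcd CAN increase (e.g., set N[1] = 2).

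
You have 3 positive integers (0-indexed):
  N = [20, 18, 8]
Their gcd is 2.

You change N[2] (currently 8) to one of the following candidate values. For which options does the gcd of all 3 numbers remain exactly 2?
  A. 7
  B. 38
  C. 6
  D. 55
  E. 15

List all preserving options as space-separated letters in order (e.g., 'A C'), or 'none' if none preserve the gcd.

Old gcd = 2; gcd of others (without N[2]) = 2
New gcd for candidate v: gcd(2, v). Preserves old gcd iff gcd(2, v) = 2.
  Option A: v=7, gcd(2,7)=1 -> changes
  Option B: v=38, gcd(2,38)=2 -> preserves
  Option C: v=6, gcd(2,6)=2 -> preserves
  Option D: v=55, gcd(2,55)=1 -> changes
  Option E: v=15, gcd(2,15)=1 -> changes

Answer: B C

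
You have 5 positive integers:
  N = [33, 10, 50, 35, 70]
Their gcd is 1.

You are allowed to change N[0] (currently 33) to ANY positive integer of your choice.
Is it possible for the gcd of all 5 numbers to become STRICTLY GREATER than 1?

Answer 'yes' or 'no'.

Answer: yes

Derivation:
Current gcd = 1
gcd of all OTHER numbers (without N[0]=33): gcd([10, 50, 35, 70]) = 5
The new gcd after any change is gcd(5, new_value).
This can be at most 5.
Since 5 > old gcd 1, the gcd CAN increase (e.g., set N[0] = 5).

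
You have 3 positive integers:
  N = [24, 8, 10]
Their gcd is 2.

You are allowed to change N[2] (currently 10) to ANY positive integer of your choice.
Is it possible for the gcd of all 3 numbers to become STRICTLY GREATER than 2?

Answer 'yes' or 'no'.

Current gcd = 2
gcd of all OTHER numbers (without N[2]=10): gcd([24, 8]) = 8
The new gcd after any change is gcd(8, new_value).
This can be at most 8.
Since 8 > old gcd 2, the gcd CAN increase (e.g., set N[2] = 8).

Answer: yes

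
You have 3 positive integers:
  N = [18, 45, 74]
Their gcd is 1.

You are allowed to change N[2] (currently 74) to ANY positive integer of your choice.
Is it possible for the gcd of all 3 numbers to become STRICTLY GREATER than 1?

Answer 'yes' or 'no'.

Current gcd = 1
gcd of all OTHER numbers (without N[2]=74): gcd([18, 45]) = 9
The new gcd after any change is gcd(9, new_value).
This can be at most 9.
Since 9 > old gcd 1, the gcd CAN increase (e.g., set N[2] = 9).

Answer: yes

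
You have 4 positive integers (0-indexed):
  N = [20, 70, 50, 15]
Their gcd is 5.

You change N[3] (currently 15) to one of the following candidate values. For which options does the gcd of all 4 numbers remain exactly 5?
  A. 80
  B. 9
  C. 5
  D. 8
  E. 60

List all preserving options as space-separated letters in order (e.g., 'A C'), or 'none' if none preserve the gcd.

Answer: C

Derivation:
Old gcd = 5; gcd of others (without N[3]) = 10
New gcd for candidate v: gcd(10, v). Preserves old gcd iff gcd(10, v) = 5.
  Option A: v=80, gcd(10,80)=10 -> changes
  Option B: v=9, gcd(10,9)=1 -> changes
  Option C: v=5, gcd(10,5)=5 -> preserves
  Option D: v=8, gcd(10,8)=2 -> changes
  Option E: v=60, gcd(10,60)=10 -> changes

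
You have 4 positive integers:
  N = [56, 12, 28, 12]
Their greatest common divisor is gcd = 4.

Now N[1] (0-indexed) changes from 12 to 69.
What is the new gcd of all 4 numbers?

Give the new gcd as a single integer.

Numbers: [56, 12, 28, 12], gcd = 4
Change: index 1, 12 -> 69
gcd of the OTHER numbers (without index 1): gcd([56, 28, 12]) = 4
New gcd = gcd(g_others, new_val) = gcd(4, 69) = 1

Answer: 1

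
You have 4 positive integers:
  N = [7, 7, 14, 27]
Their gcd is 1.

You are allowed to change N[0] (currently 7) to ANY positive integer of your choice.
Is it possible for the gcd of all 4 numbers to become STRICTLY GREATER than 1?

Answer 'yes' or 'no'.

Current gcd = 1
gcd of all OTHER numbers (without N[0]=7): gcd([7, 14, 27]) = 1
The new gcd after any change is gcd(1, new_value).
This can be at most 1.
Since 1 = old gcd 1, the gcd can only stay the same or decrease.

Answer: no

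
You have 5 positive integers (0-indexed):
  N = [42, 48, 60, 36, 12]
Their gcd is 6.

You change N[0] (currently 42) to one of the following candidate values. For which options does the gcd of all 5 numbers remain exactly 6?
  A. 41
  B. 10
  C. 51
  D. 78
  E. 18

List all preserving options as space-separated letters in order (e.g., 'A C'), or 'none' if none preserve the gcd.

Old gcd = 6; gcd of others (without N[0]) = 12
New gcd for candidate v: gcd(12, v). Preserves old gcd iff gcd(12, v) = 6.
  Option A: v=41, gcd(12,41)=1 -> changes
  Option B: v=10, gcd(12,10)=2 -> changes
  Option C: v=51, gcd(12,51)=3 -> changes
  Option D: v=78, gcd(12,78)=6 -> preserves
  Option E: v=18, gcd(12,18)=6 -> preserves

Answer: D E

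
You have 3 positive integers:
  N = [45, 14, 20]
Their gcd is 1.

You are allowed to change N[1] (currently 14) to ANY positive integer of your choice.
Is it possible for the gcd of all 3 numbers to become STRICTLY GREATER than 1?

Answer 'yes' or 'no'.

Current gcd = 1
gcd of all OTHER numbers (without N[1]=14): gcd([45, 20]) = 5
The new gcd after any change is gcd(5, new_value).
This can be at most 5.
Since 5 > old gcd 1, the gcd CAN increase (e.g., set N[1] = 5).

Answer: yes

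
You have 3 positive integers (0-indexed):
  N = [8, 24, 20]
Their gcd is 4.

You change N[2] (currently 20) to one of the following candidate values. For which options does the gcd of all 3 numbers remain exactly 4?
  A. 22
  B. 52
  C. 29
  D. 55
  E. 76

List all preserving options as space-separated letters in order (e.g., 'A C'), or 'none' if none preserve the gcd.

Answer: B E

Derivation:
Old gcd = 4; gcd of others (without N[2]) = 8
New gcd for candidate v: gcd(8, v). Preserves old gcd iff gcd(8, v) = 4.
  Option A: v=22, gcd(8,22)=2 -> changes
  Option B: v=52, gcd(8,52)=4 -> preserves
  Option C: v=29, gcd(8,29)=1 -> changes
  Option D: v=55, gcd(8,55)=1 -> changes
  Option E: v=76, gcd(8,76)=4 -> preserves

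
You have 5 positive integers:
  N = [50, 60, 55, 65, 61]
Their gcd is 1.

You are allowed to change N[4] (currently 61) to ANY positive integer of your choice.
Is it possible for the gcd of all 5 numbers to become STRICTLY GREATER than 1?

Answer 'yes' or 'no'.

Answer: yes

Derivation:
Current gcd = 1
gcd of all OTHER numbers (without N[4]=61): gcd([50, 60, 55, 65]) = 5
The new gcd after any change is gcd(5, new_value).
This can be at most 5.
Since 5 > old gcd 1, the gcd CAN increase (e.g., set N[4] = 5).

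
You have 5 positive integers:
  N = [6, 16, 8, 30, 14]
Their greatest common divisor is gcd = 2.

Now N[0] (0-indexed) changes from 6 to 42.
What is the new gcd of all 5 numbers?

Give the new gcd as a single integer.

Answer: 2

Derivation:
Numbers: [6, 16, 8, 30, 14], gcd = 2
Change: index 0, 6 -> 42
gcd of the OTHER numbers (without index 0): gcd([16, 8, 30, 14]) = 2
New gcd = gcd(g_others, new_val) = gcd(2, 42) = 2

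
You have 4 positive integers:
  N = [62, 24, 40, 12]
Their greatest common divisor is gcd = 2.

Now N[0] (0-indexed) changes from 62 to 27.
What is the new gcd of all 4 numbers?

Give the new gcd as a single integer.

Answer: 1

Derivation:
Numbers: [62, 24, 40, 12], gcd = 2
Change: index 0, 62 -> 27
gcd of the OTHER numbers (without index 0): gcd([24, 40, 12]) = 4
New gcd = gcd(g_others, new_val) = gcd(4, 27) = 1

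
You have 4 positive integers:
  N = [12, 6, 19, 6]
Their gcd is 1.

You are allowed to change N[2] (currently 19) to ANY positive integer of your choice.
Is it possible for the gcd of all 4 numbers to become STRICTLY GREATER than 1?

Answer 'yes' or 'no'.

Answer: yes

Derivation:
Current gcd = 1
gcd of all OTHER numbers (without N[2]=19): gcd([12, 6, 6]) = 6
The new gcd after any change is gcd(6, new_value).
This can be at most 6.
Since 6 > old gcd 1, the gcd CAN increase (e.g., set N[2] = 6).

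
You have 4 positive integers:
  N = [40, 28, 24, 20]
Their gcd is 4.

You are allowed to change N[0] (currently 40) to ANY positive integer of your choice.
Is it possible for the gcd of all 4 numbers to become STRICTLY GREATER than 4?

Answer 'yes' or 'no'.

Current gcd = 4
gcd of all OTHER numbers (without N[0]=40): gcd([28, 24, 20]) = 4
The new gcd after any change is gcd(4, new_value).
This can be at most 4.
Since 4 = old gcd 4, the gcd can only stay the same or decrease.

Answer: no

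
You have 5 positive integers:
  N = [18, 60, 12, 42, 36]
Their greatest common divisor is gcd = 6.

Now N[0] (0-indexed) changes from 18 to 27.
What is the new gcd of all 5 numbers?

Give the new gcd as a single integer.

Answer: 3

Derivation:
Numbers: [18, 60, 12, 42, 36], gcd = 6
Change: index 0, 18 -> 27
gcd of the OTHER numbers (without index 0): gcd([60, 12, 42, 36]) = 6
New gcd = gcd(g_others, new_val) = gcd(6, 27) = 3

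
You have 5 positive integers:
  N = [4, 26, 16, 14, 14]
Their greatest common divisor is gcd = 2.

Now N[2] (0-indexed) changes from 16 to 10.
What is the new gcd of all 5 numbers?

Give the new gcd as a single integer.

Answer: 2

Derivation:
Numbers: [4, 26, 16, 14, 14], gcd = 2
Change: index 2, 16 -> 10
gcd of the OTHER numbers (without index 2): gcd([4, 26, 14, 14]) = 2
New gcd = gcd(g_others, new_val) = gcd(2, 10) = 2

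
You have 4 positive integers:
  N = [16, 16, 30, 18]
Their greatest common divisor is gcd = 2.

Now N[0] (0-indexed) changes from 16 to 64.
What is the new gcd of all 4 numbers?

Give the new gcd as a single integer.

Answer: 2

Derivation:
Numbers: [16, 16, 30, 18], gcd = 2
Change: index 0, 16 -> 64
gcd of the OTHER numbers (without index 0): gcd([16, 30, 18]) = 2
New gcd = gcd(g_others, new_val) = gcd(2, 64) = 2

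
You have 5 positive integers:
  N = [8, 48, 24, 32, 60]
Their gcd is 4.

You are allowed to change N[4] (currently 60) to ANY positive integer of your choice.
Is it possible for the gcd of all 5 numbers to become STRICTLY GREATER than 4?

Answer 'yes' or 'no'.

Current gcd = 4
gcd of all OTHER numbers (without N[4]=60): gcd([8, 48, 24, 32]) = 8
The new gcd after any change is gcd(8, new_value).
This can be at most 8.
Since 8 > old gcd 4, the gcd CAN increase (e.g., set N[4] = 8).

Answer: yes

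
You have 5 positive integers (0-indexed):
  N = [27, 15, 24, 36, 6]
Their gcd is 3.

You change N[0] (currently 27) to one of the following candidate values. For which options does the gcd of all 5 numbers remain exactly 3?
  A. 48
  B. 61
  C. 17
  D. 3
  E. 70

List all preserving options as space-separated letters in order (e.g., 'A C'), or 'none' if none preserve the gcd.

Answer: A D

Derivation:
Old gcd = 3; gcd of others (without N[0]) = 3
New gcd for candidate v: gcd(3, v). Preserves old gcd iff gcd(3, v) = 3.
  Option A: v=48, gcd(3,48)=3 -> preserves
  Option B: v=61, gcd(3,61)=1 -> changes
  Option C: v=17, gcd(3,17)=1 -> changes
  Option D: v=3, gcd(3,3)=3 -> preserves
  Option E: v=70, gcd(3,70)=1 -> changes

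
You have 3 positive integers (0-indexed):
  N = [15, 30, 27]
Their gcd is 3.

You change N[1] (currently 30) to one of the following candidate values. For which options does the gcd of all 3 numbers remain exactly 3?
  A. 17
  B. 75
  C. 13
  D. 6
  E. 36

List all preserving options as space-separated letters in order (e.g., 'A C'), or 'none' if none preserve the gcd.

Answer: B D E

Derivation:
Old gcd = 3; gcd of others (without N[1]) = 3
New gcd for candidate v: gcd(3, v). Preserves old gcd iff gcd(3, v) = 3.
  Option A: v=17, gcd(3,17)=1 -> changes
  Option B: v=75, gcd(3,75)=3 -> preserves
  Option C: v=13, gcd(3,13)=1 -> changes
  Option D: v=6, gcd(3,6)=3 -> preserves
  Option E: v=36, gcd(3,36)=3 -> preserves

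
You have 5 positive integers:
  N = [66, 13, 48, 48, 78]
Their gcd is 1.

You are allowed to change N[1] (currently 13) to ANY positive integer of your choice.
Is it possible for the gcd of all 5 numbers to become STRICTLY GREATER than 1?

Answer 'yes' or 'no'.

Current gcd = 1
gcd of all OTHER numbers (without N[1]=13): gcd([66, 48, 48, 78]) = 6
The new gcd after any change is gcd(6, new_value).
This can be at most 6.
Since 6 > old gcd 1, the gcd CAN increase (e.g., set N[1] = 6).

Answer: yes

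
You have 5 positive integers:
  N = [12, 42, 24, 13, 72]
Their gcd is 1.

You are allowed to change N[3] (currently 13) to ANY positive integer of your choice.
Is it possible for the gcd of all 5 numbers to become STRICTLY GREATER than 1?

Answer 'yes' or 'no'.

Answer: yes

Derivation:
Current gcd = 1
gcd of all OTHER numbers (without N[3]=13): gcd([12, 42, 24, 72]) = 6
The new gcd after any change is gcd(6, new_value).
This can be at most 6.
Since 6 > old gcd 1, the gcd CAN increase (e.g., set N[3] = 6).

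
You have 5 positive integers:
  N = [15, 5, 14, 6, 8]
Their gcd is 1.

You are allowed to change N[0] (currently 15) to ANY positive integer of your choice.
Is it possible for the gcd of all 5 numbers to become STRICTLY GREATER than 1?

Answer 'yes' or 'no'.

Answer: no

Derivation:
Current gcd = 1
gcd of all OTHER numbers (without N[0]=15): gcd([5, 14, 6, 8]) = 1
The new gcd after any change is gcd(1, new_value).
This can be at most 1.
Since 1 = old gcd 1, the gcd can only stay the same or decrease.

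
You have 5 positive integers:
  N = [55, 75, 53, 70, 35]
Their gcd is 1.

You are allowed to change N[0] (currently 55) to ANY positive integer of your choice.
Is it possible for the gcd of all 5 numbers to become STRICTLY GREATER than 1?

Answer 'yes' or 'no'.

Answer: no

Derivation:
Current gcd = 1
gcd of all OTHER numbers (without N[0]=55): gcd([75, 53, 70, 35]) = 1
The new gcd after any change is gcd(1, new_value).
This can be at most 1.
Since 1 = old gcd 1, the gcd can only stay the same or decrease.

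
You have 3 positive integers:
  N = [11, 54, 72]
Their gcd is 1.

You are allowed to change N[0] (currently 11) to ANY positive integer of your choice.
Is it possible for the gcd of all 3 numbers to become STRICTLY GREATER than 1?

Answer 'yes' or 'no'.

Current gcd = 1
gcd of all OTHER numbers (without N[0]=11): gcd([54, 72]) = 18
The new gcd after any change is gcd(18, new_value).
This can be at most 18.
Since 18 > old gcd 1, the gcd CAN increase (e.g., set N[0] = 18).

Answer: yes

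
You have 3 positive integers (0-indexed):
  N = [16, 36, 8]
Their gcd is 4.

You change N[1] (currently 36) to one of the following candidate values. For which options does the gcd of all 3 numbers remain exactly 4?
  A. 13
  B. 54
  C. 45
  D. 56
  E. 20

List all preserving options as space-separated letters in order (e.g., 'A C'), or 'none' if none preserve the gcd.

Answer: E

Derivation:
Old gcd = 4; gcd of others (without N[1]) = 8
New gcd for candidate v: gcd(8, v). Preserves old gcd iff gcd(8, v) = 4.
  Option A: v=13, gcd(8,13)=1 -> changes
  Option B: v=54, gcd(8,54)=2 -> changes
  Option C: v=45, gcd(8,45)=1 -> changes
  Option D: v=56, gcd(8,56)=8 -> changes
  Option E: v=20, gcd(8,20)=4 -> preserves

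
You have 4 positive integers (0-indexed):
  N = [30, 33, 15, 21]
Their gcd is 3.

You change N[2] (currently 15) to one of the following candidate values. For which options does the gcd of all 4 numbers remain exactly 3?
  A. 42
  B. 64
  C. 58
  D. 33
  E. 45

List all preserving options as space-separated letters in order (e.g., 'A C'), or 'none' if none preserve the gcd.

Old gcd = 3; gcd of others (without N[2]) = 3
New gcd for candidate v: gcd(3, v). Preserves old gcd iff gcd(3, v) = 3.
  Option A: v=42, gcd(3,42)=3 -> preserves
  Option B: v=64, gcd(3,64)=1 -> changes
  Option C: v=58, gcd(3,58)=1 -> changes
  Option D: v=33, gcd(3,33)=3 -> preserves
  Option E: v=45, gcd(3,45)=3 -> preserves

Answer: A D E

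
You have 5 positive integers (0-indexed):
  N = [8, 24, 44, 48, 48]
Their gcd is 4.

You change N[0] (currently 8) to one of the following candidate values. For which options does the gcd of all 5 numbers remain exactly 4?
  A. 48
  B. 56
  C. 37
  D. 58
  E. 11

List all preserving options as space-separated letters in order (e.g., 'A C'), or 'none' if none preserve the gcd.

Answer: A B

Derivation:
Old gcd = 4; gcd of others (without N[0]) = 4
New gcd for candidate v: gcd(4, v). Preserves old gcd iff gcd(4, v) = 4.
  Option A: v=48, gcd(4,48)=4 -> preserves
  Option B: v=56, gcd(4,56)=4 -> preserves
  Option C: v=37, gcd(4,37)=1 -> changes
  Option D: v=58, gcd(4,58)=2 -> changes
  Option E: v=11, gcd(4,11)=1 -> changes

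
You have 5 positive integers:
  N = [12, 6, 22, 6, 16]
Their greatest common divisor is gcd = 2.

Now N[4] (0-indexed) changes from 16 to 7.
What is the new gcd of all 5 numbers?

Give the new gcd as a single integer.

Numbers: [12, 6, 22, 6, 16], gcd = 2
Change: index 4, 16 -> 7
gcd of the OTHER numbers (without index 4): gcd([12, 6, 22, 6]) = 2
New gcd = gcd(g_others, new_val) = gcd(2, 7) = 1

Answer: 1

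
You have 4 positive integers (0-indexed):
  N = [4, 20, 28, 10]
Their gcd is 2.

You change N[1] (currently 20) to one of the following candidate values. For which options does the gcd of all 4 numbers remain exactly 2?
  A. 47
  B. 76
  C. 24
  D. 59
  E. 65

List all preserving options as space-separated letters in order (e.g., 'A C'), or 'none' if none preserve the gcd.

Answer: B C

Derivation:
Old gcd = 2; gcd of others (without N[1]) = 2
New gcd for candidate v: gcd(2, v). Preserves old gcd iff gcd(2, v) = 2.
  Option A: v=47, gcd(2,47)=1 -> changes
  Option B: v=76, gcd(2,76)=2 -> preserves
  Option C: v=24, gcd(2,24)=2 -> preserves
  Option D: v=59, gcd(2,59)=1 -> changes
  Option E: v=65, gcd(2,65)=1 -> changes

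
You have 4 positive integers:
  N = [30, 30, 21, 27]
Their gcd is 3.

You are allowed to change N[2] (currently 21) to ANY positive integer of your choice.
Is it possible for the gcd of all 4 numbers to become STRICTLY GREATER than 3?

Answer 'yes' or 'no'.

Answer: no

Derivation:
Current gcd = 3
gcd of all OTHER numbers (without N[2]=21): gcd([30, 30, 27]) = 3
The new gcd after any change is gcd(3, new_value).
This can be at most 3.
Since 3 = old gcd 3, the gcd can only stay the same or decrease.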